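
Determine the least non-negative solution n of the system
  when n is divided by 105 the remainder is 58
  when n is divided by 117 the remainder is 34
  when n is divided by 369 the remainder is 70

61693

Combine the congruences pairwise.
gcd(105, 117) = 3 and 3 | (34 − 58), so the pair is consistent; merging gives n ≡ 268 (mod 4095), where 4095 = lcm(105, 117).
gcd(4095, 369) = 9 and 9 | (70 − 268), so the pair is consistent; merging gives n ≡ 61693 (mod 167895), where 167895 = lcm(4095, 369).
The solution is unique modulo lcm(105, 117, 369) = 167895.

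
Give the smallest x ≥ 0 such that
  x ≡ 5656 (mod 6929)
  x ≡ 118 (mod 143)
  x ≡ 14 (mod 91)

gcd(6929, 143) = 13 and 13 | (118 − 5656), so the pair is consistent; merging gives x ≡ 40301 (mod 76219), where 76219 = lcm(6929, 143).
gcd(76219, 91) = 13 and 13 | (14 − 40301), so the pair is consistent; merging gives x ≡ 345177 (mod 533533), where 533533 = lcm(76219, 91).
The solution is unique modulo lcm(6929, 143, 91) = 533533.

345177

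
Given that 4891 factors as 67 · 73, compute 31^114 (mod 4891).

Mod 67: 31 ≡ 31; by Fermat, exponent reduces to 114 mod 66 = 48; 31^48 ≡ 9 (mod 67).
Mod 73: 31 ≡ 31; by Fermat, exponent reduces to 114 mod 72 = 42; 31^42 ≡ 24 (mod 73).
Combine by CRT: x ≡ 9 (mod 67), x ≡ 24 (mod 73) ⇒ x ≡ 2287 (mod 4891).

2287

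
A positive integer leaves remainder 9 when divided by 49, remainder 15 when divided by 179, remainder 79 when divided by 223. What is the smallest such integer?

Combine the congruences pairwise.
From m ≡ 9 (mod 49) write m = 9 + 49t. Substituting into m ≡ 15 (mod 179) gives 49t ≡ 6 (mod 179), and since 49⁻¹ ≡ 95 (mod 179), t ≡ 33. Hence m ≡ 9 + 49·33 = 1626 (mod 8771).
From m ≡ 1626 (mod 8771) write m = 1626 + 8771t. Substituting into m ≡ 79 (mod 223) gives 8771t ≡ 14 (mod 223), and since 74⁻¹ ≡ 220 (mod 223), t ≡ 181. Hence m ≡ 1626 + 8771·181 = 1589177 (mod 1955933).

1589177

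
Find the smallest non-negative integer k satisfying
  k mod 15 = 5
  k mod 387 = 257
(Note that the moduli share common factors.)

gcd(15, 387) = 3 and 3 | (257 − 5), so the pair is consistent; merging gives k ≡ 1805 (mod 1935), where 1935 = lcm(15, 387).
The solution is unique modulo lcm(15, 387) = 1935.

1805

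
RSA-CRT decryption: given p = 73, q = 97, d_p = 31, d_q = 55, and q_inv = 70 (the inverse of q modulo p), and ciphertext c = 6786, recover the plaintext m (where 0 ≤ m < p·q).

m₁ = c^(d_p) mod p: c ≡ 70 (mod 73), and 70^31 mod 73 = 3.
m₂ = c^(d_q) mod q: c ≡ 93 (mod 97), and 93^55 mod 97 = 9.
h = q_inv·(m₁ − m₂) mod p = 70·(3 − 9) mod 73 = 18.
m = m₂ + h·q = 9 + 18·97 = 1755.

1755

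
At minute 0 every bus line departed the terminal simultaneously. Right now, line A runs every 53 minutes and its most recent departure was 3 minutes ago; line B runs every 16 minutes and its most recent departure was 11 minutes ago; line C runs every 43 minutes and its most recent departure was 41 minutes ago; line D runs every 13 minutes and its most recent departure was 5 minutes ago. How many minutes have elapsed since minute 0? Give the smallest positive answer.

The moduli are pairwise coprime; N = 53·16·43·13 = 474032.
N/53 = 8944; 8944 ≡ 40 (mod 53); 40·4 ≡ 1, so inverse 4.
N/16 = 29627; 29627 ≡ 11 (mod 16); 11·3 ≡ 1, so inverse 3.
N/43 = 11024; 11024 ≡ 16 (mod 43); 16·35 ≡ 1, so inverse 35.
N/13 = 36464; 36464 ≡ 12 (mod 13); 12·12 ≡ 1, so inverse 12.
t ≡ 3·8944·4 + 11·29627·3 + 41·11024·35 + 5·36464·12 = 19092299.
19092299 mod 474032 = 131019.

131019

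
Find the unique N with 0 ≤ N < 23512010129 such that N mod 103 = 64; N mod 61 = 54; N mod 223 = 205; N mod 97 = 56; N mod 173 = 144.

2838146627

From N ≡ 64 (mod 103) write N = 64 + 103t. Substituting into N ≡ 54 (mod 61) gives 103t ≡ 51 (mod 61), and since 42⁻¹ ≡ 16 (mod 61), t ≡ 23. Hence N ≡ 64 + 103·23 = 2433 (mod 6283).
From N ≡ 2433 (mod 6283) write N = 2433 + 6283t. Substituting into N ≡ 205 (mod 223) gives 6283t ≡ 2 (mod 223), and since 39⁻¹ ≡ 183 (mod 223), t ≡ 143. Hence N ≡ 2433 + 6283·143 = 900902 (mod 1401109).
From N ≡ 900902 (mod 1401109) write N = 900902 + 1401109t. Substituting into N ≡ 56 (mod 97) gives 1401109t ≡ 90 (mod 97), and since 41⁻¹ ≡ 71 (mod 97), t ≡ 85. Hence N ≡ 900902 + 1401109·85 = 119995167 (mod 135907573).
From N ≡ 119995167 (mod 135907573) write N = 119995167 + 135907573t. Substituting into N ≡ 144 (mod 173) gives 135907573t ≡ 26 (mod 173), and since 157⁻¹ ≡ 54 (mod 173), t ≡ 20. Hence N ≡ 119995167 + 135907573·20 = 2838146627 (mod 23512010129).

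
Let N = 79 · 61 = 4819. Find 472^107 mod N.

Mod 79: 472 ≡ 77; by Fermat, exponent reduces to 107 mod 78 = 29; 77^29 ≡ 53 (mod 79).
Mod 61: 472 ≡ 45; by Fermat, exponent reduces to 107 mod 60 = 47; 45^47 ≡ 49 (mod 61).
Combine by CRT: x ≡ 53 (mod 79), x ≡ 49 (mod 61) ⇒ x ≡ 4319 (mod 4819).

4319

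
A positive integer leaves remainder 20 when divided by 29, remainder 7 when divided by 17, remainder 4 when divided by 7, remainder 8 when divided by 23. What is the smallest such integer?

4631

Combine the congruences pairwise.
From x ≡ 20 (mod 29) write x = 20 + 29t. Substituting into x ≡ 7 (mod 17) gives 29t ≡ 4 (mod 17), and since 12⁻¹ ≡ 10 (mod 17), t ≡ 6. Hence x ≡ 20 + 29·6 = 194 (mod 493).
From x ≡ 194 (mod 493) write x = 194 + 493t. Substituting into x ≡ 4 (mod 7) gives 493t ≡ 6 (mod 7), and since 3⁻¹ ≡ 5 (mod 7), t ≡ 2. Hence x ≡ 194 + 493·2 = 1180 (mod 3451).
From x ≡ 1180 (mod 3451) write x = 1180 + 3451t. Substituting into x ≡ 8 (mod 23) gives 3451t ≡ 1 (mod 23), and since 1⁻¹ ≡ 1 (mod 23), t ≡ 1. Hence x ≡ 1180 + 3451·1 = 4631 (mod 79373).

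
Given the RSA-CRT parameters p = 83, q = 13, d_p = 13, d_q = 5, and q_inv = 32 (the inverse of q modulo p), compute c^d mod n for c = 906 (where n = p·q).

848

m₁ = c^(d_p) mod p: c ≡ 76 (mod 83), and 76^13 mod 83 = 18.
m₂ = c^(d_q) mod q: c ≡ 9 (mod 13), and 9^5 mod 13 = 3.
h = q_inv·(m₁ − m₂) mod p = 32·(18 − 3) mod 83 = 65.
m = m₂ + h·q = 3 + 65·13 = 848.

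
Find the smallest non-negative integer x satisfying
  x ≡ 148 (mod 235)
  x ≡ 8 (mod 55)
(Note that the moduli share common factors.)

gcd(235, 55) = 5 and 5 | (8 − 148), so the pair is consistent; merging gives x ≡ 2263 (mod 2585), where 2585 = lcm(235, 55).
The solution is unique modulo lcm(235, 55) = 2585.

2263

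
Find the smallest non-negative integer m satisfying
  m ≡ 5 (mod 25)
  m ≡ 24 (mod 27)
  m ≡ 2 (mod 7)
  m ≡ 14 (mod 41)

Combine the congruences pairwise.
From m ≡ 5 (mod 25) write m = 5 + 25t. Substituting into m ≡ 24 (mod 27) gives 25t ≡ 19 (mod 27), and since 25⁻¹ ≡ 13 (mod 27), t ≡ 4. Hence m ≡ 5 + 25·4 = 105 (mod 675).
From m ≡ 105 (mod 675) write m = 105 + 675t. Substituting into m ≡ 2 (mod 7) gives 675t ≡ 2 (mod 7), and since 3⁻¹ ≡ 5 (mod 7), t ≡ 3. Hence m ≡ 105 + 675·3 = 2130 (mod 4725).
From m ≡ 2130 (mod 4725) write m = 2130 + 4725t. Substituting into m ≡ 14 (mod 41) gives 4725t ≡ 16 (mod 41), and since 10⁻¹ ≡ 37 (mod 41), t ≡ 18. Hence m ≡ 2130 + 4725·18 = 87180 (mod 193725).

87180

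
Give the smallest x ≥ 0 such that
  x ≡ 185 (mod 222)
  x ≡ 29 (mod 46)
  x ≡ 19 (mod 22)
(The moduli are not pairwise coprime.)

gcd(222, 46) = 2 and 2 | (29 − 185), so the pair is consistent; merging gives x ≡ 1961 (mod 5106), where 5106 = lcm(222, 46).
gcd(5106, 22) = 2 and 2 | (19 − 1961), so the pair is consistent; merging gives x ≡ 42809 (mod 56166), where 56166 = lcm(5106, 22).
The solution is unique modulo lcm(222, 46, 22) = 56166.

42809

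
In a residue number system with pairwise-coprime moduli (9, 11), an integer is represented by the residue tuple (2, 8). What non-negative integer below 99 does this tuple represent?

74

From x ≡ 2 (mod 9) write x = 2 + 9t. Substituting into x ≡ 8 (mod 11) gives 9t ≡ 6 (mod 11), and since 9⁻¹ ≡ 5 (mod 11), t ≡ 8. Hence x ≡ 2 + 9·8 = 74 (mod 99).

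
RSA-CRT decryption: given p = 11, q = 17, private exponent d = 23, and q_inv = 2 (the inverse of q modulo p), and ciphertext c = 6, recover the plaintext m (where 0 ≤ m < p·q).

150

d_p = d mod (p−1) = 23 mod 10 = 3; d_q = d mod (q−1) = 7.
m₁ = c^(d_p) mod p: c ≡ 6 (mod 11), and 6^3 mod 11 = 7.
m₂ = c^(d_q) mod q: c ≡ 6 (mod 17), and 6^7 mod 17 = 14.
h = q_inv·(m₁ − m₂) mod p = 2·(7 − 14) mod 11 = 8.
m = m₂ + h·q = 14 + 8·17 = 150.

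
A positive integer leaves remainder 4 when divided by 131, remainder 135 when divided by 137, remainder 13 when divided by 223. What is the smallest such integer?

The moduli are pairwise coprime; N = 131·137·223 = 4002181.
N/131 = 30551; 30551 ≡ 28 (mod 131); 28·117 ≡ 1, so inverse 117.
N/137 = 29213; 29213 ≡ 32 (mod 137); 32·30 ≡ 1, so inverse 30.
N/223 = 17947; 17947 ≡ 107 (mod 223); 107·198 ≡ 1, so inverse 198.
k ≡ 4·30551·117 + 135·29213·30 + 13·17947·198 = 178806096.
178806096 mod 4002181 = 2710132.

2710132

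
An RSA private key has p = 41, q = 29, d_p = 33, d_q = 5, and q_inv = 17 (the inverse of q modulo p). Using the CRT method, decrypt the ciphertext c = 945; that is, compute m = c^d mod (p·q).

m₁ = c^(d_p) mod p: c ≡ 2 (mod 41), and 2^33 mod 41 = 33.
m₂ = c^(d_q) mod q: c ≡ 17 (mod 29), and 17^5 mod 29 = 17.
h = q_inv·(m₁ − m₂) mod p = 17·(33 − 17) mod 41 = 26.
m = m₂ + h·q = 17 + 26·29 = 771.

771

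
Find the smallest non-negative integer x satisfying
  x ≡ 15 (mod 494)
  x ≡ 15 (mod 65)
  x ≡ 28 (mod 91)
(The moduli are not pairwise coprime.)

2485

gcd(494, 65) = 13 and 13 | (15 − 15), so the pair is consistent; merging gives x ≡ 15 (mod 2470), where 2470 = lcm(494, 65).
gcd(2470, 91) = 13 and 13 | (28 − 15), so the pair is consistent; merging gives x ≡ 2485 (mod 17290), where 17290 = lcm(2470, 91).
The solution is unique modulo lcm(494, 65, 91) = 17290.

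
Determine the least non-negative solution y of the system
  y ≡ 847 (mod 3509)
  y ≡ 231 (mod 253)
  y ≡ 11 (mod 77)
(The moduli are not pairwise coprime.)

523688

gcd(3509, 253) = 11 and 11 | (231 − 847), so the pair is consistent; merging gives y ≡ 39446 (mod 80707), where 80707 = lcm(3509, 253).
gcd(80707, 77) = 11 and 11 | (11 − 39446), so the pair is consistent; merging gives y ≡ 523688 (mod 564949), where 564949 = lcm(80707, 77).
The solution is unique modulo lcm(3509, 253, 77) = 564949.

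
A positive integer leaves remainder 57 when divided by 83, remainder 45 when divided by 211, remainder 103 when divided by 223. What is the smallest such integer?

From n ≡ 57 (mod 83) write n = 57 + 83t. Substituting into n ≡ 45 (mod 211) gives 83t ≡ 199 (mod 211), and since 83⁻¹ ≡ 150 (mod 211), t ≡ 99. Hence n ≡ 57 + 83·99 = 8274 (mod 17513).
From n ≡ 8274 (mod 17513) write n = 8274 + 17513t. Substituting into n ≡ 103 (mod 223) gives 17513t ≡ 80 (mod 223), and since 119⁻¹ ≡ 15 (mod 223), t ≡ 85. Hence n ≡ 8274 + 17513·85 = 1496879 (mod 3905399).

1496879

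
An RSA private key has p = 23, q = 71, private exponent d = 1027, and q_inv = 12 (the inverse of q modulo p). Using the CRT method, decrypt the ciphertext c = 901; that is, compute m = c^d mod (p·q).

371

d_p = d mod (p−1) = 1027 mod 22 = 15; d_q = d mod (q−1) = 47.
m₁ = c^(d_p) mod p: c ≡ 4 (mod 23), and 4^15 mod 23 = 3.
m₂ = c^(d_q) mod q: c ≡ 49 (mod 71), and 49^47 mod 71 = 16.
h = q_inv·(m₁ − m₂) mod p = 12·(3 − 16) mod 23 = 5.
m = m₂ + h·q = 16 + 5·71 = 371.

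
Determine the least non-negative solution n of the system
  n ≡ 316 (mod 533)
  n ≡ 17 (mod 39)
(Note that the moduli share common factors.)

gcd(533, 39) = 13 and 13 | (17 − 316), so the pair is consistent; merging gives n ≡ 1382 (mod 1599), where 1599 = lcm(533, 39).
The solution is unique modulo lcm(533, 39) = 1599.

1382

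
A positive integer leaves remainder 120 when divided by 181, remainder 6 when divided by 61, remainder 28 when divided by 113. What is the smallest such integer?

The moduli are pairwise coprime; N = 181·61·113 = 1247633.
N/181 = 6893; 6893 ≡ 15 (mod 181); 15·169 ≡ 1, so inverse 169.
N/61 = 20453; 20453 ≡ 18 (mod 61); 18·17 ≡ 1, so inverse 17.
N/113 = 11041; 11041 ≡ 80 (mod 113); 80·89 ≡ 1, so inverse 89.
x ≡ 120·6893·169 + 6·20453·17 + 28·11041·89 = 169390418.
169390418 mod 1247633 = 959963.

959963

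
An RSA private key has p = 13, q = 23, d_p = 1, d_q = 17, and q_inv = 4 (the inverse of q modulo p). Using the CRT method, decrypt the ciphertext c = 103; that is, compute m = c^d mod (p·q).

129

m₁ = c^(d_p) mod p: c ≡ 12 (mod 13), and 12^1 mod 13 = 12.
m₂ = c^(d_q) mod q: c ≡ 11 (mod 23), and 11^17 mod 23 = 14.
h = q_inv·(m₁ − m₂) mod p = 4·(12 − 14) mod 13 = 5.
m = m₂ + h·q = 14 + 5·23 = 129.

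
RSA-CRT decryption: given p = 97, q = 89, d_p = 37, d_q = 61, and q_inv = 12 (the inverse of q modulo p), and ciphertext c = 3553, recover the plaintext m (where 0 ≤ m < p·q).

6075

m₁ = c^(d_p) mod p: c ≡ 61 (mod 97), and 61^37 mod 97 = 61.
m₂ = c^(d_q) mod q: c ≡ 82 (mod 89), and 82^61 mod 89 = 23.
h = q_inv·(m₁ − m₂) mod p = 12·(61 − 23) mod 97 = 68.
m = m₂ + h·q = 23 + 68·89 = 6075.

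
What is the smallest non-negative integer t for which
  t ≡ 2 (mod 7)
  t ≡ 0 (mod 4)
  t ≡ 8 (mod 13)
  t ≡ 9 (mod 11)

2088

The moduli are pairwise coprime; N = 7·4·13·11 = 4004.
N/7 = 572; 572 ≡ 5 (mod 7); 5·3 ≡ 1, so inverse 3.
N/4 = 1001; 1001 ≡ 1 (mod 4), inverse 1.
N/13 = 308; 308 ≡ 9 (mod 13); 9·3 ≡ 1, so inverse 3.
N/11 = 364; 364 ≡ 1 (mod 11), inverse 1.
t ≡ 2·572·3 + 0·1001·1 + 8·308·3 + 9·364·1 = 14100.
14100 mod 4004 = 2088.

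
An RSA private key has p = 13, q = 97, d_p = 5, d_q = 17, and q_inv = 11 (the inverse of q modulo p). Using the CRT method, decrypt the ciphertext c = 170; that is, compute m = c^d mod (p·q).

573

m₁ = c^(d_p) mod p: c ≡ 1 (mod 13), and 1^5 mod 13 = 1.
m₂ = c^(d_q) mod q: c ≡ 73 (mod 97), and 73^17 mod 97 = 88.
h = q_inv·(m₁ − m₂) mod p = 11·(1 − 88) mod 13 = 5.
m = m₂ + h·q = 88 + 5·97 = 573.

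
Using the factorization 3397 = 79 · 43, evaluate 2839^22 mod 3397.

1764

Mod 79: 2839 ≡ 74; 74^22 ≡ 26 (mod 79).
Mod 43: 2839 ≡ 1; 1^22 ≡ 1 (mod 43).
Combine by CRT: x ≡ 26 (mod 79), x ≡ 1 (mod 43) ⇒ x ≡ 1764 (mod 3397).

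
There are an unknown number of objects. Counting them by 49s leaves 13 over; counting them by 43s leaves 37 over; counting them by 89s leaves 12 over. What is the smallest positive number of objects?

The moduli are pairwise coprime; M = 49·43·89 = 187523.
M/49 = 3827; 3827 ≡ 5 (mod 49); 5·10 ≡ 1, so inverse 10.
M/43 = 4361; 4361 ≡ 18 (mod 43); 18·12 ≡ 1, so inverse 12.
M/89 = 2107; 2107 ≡ 60 (mod 89); 60·46 ≡ 1, so inverse 46.
N ≡ 13·3827·10 + 37·4361·12 + 12·2107·46 = 3596858.
3596858 mod 187523 = 33921.

33921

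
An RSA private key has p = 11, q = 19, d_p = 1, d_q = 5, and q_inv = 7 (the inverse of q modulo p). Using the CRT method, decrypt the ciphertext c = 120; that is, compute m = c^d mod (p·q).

m₁ = c^(d_p) mod p: c ≡ 10 (mod 11), and 10^1 mod 11 = 10.
m₂ = c^(d_q) mod q: c ≡ 6 (mod 19), and 6^5 mod 19 = 5.
h = q_inv·(m₁ − m₂) mod p = 7·(10 − 5) mod 11 = 2.
m = m₂ + h·q = 5 + 2·19 = 43.

43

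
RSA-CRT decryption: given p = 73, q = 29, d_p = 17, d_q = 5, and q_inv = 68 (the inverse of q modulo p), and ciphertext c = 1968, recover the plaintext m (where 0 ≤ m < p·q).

m₁ = c^(d_p) mod p: c ≡ 70 (mod 73), and 70^17 mod 73 = 49.
m₂ = c^(d_q) mod q: c ≡ 25 (mod 29), and 25^5 mod 29 = 20.
h = q_inv·(m₁ − m₂) mod p = 68·(49 − 20) mod 73 = 1.
m = m₂ + h·q = 20 + 1·29 = 49.

49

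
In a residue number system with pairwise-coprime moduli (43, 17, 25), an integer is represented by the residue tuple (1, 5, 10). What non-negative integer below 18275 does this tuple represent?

11310

Combine the congruences pairwise.
From x ≡ 1 (mod 43) write x = 1 + 43t. Substituting into x ≡ 5 (mod 17) gives 43t ≡ 4 (mod 17), and since 9⁻¹ ≡ 2 (mod 17), t ≡ 8. Hence x ≡ 1 + 43·8 = 345 (mod 731).
From x ≡ 345 (mod 731) write x = 345 + 731t. Substituting into x ≡ 10 (mod 25) gives 731t ≡ 15 (mod 25), and since 6⁻¹ ≡ 21 (mod 25), t ≡ 15. Hence x ≡ 345 + 731·15 = 11310 (mod 18275).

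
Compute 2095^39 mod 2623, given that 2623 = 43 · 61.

Mod 43: 2095 ≡ 31; 31^39 ≡ 16 (mod 43).
Mod 61: 2095 ≡ 21; 21^39 ≡ 50 (mod 61).
Combine by CRT: x ≡ 16 (mod 43), x ≡ 50 (mod 61) ⇒ x ≡ 1392 (mod 2623).

1392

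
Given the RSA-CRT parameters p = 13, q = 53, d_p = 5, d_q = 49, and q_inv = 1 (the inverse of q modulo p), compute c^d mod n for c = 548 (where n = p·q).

m₁ = c^(d_p) mod p: c ≡ 2 (mod 13), and 2^5 mod 13 = 6.
m₂ = c^(d_q) mod q: c ≡ 18 (mod 53), and 18^49 mod 53 = 27.
h = q_inv·(m₁ − m₂) mod p = 1·(6 − 27) mod 13 = 5.
m = m₂ + h·q = 27 + 5·53 = 292.

292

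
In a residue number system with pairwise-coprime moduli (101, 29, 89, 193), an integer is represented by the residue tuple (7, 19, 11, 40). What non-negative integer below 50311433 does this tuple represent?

50071767

From x ≡ 7 (mod 101) write x = 7 + 101t. Substituting into x ≡ 19 (mod 29) gives 101t ≡ 12 (mod 29), and since 14⁻¹ ≡ 27 (mod 29), t ≡ 5. Hence x ≡ 7 + 101·5 = 512 (mod 2929).
From x ≡ 512 (mod 2929) write x = 512 + 2929t. Substituting into x ≡ 11 (mod 89) gives 2929t ≡ 33 (mod 89), and since 81⁻¹ ≡ 11 (mod 89), t ≡ 7. Hence x ≡ 512 + 2929·7 = 21015 (mod 260681).
From x ≡ 21015 (mod 260681) write x = 21015 + 260681t. Substituting into x ≡ 40 (mod 193) gives 260681t ≡ 62 (mod 193), and since 131⁻¹ ≡ 28 (mod 193), t ≡ 192. Hence x ≡ 21015 + 260681·192 = 50071767 (mod 50311433).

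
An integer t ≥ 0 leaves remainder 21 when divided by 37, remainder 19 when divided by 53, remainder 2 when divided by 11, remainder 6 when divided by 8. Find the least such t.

151758

From t ≡ 21 (mod 37) write t = 21 + 37s. Substituting into t ≡ 19 (mod 53) gives 37s ≡ 51 (mod 53), and since 37⁻¹ ≡ 43 (mod 53), s ≡ 20. Hence t ≡ 21 + 37·20 = 761 (mod 1961).
From t ≡ 761 (mod 1961) write t = 761 + 1961s. Substituting into t ≡ 2 (mod 11) gives 1961s ≡ 0 (mod 11), and since 3⁻¹ ≡ 4 (mod 11), s ≡ 0. Hence t ≡ 761 + 1961·0 = 761 (mod 21571).
From t ≡ 761 (mod 21571) write t = 761 + 21571s. Substituting into t ≡ 6 (mod 8) gives 21571s ≡ 5 (mod 8), and since 3⁻¹ ≡ 3 (mod 8), s ≡ 7. Hence t ≡ 761 + 21571·7 = 151758 (mod 172568).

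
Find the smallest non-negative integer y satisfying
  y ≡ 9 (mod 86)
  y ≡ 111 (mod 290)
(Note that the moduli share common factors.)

6201

Combine the congruences pairwise.
gcd(86, 290) = 2 and 2 | (111 − 9), so the pair is consistent; merging gives y ≡ 6201 (mod 12470), where 12470 = lcm(86, 290).
The solution is unique modulo lcm(86, 290) = 12470.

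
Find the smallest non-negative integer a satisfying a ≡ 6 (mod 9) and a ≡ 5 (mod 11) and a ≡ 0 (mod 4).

From a ≡ 6 (mod 9) write a = 6 + 9t. Substituting into a ≡ 5 (mod 11) gives 9t ≡ 10 (mod 11), and since 9⁻¹ ≡ 5 (mod 11), t ≡ 6. Hence a ≡ 6 + 9·6 = 60 (mod 99).
From a ≡ 60 (mod 99) write a = 60 + 99t. Substituting into a ≡ 0 (mod 4) gives 99t ≡ 0 (mod 4), and since 3⁻¹ ≡ 3 (mod 4), t ≡ 0. Hence a ≡ 60 + 99·0 = 60 (mod 396).

60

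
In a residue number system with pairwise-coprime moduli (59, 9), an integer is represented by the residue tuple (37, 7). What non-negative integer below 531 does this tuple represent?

214

From x ≡ 37 (mod 59) write x = 37 + 59t. Substituting into x ≡ 7 (mod 9) gives 59t ≡ 6 (mod 9), and since 5⁻¹ ≡ 2 (mod 9), t ≡ 3. Hence x ≡ 37 + 59·3 = 214 (mod 531).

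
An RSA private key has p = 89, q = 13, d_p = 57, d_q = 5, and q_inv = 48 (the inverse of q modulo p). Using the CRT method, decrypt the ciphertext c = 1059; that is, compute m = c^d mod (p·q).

717

m₁ = c^(d_p) mod p: c ≡ 80 (mod 89), and 80^57 mod 89 = 5.
m₂ = c^(d_q) mod q: c ≡ 6 (mod 13), and 6^5 mod 13 = 2.
h = q_inv·(m₁ − m₂) mod p = 48·(5 − 2) mod 89 = 55.
m = m₂ + h·q = 2 + 55·13 = 717.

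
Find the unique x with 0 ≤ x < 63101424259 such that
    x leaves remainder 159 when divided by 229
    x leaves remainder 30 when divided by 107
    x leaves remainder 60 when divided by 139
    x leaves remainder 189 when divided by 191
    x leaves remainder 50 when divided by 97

The moduli are pairwise coprime; N = 229·107·139·191·97 = 63101424259.
N/229 = 275552071; 275552071 ≡ 35 (mod 229); 35·72 ≡ 1, so inverse 72.
N/107 = 589732937; 589732937 ≡ 83 (mod 107); 83·49 ≡ 1, so inverse 49.
N/139 = 453967081; 453967081 ≡ 31 (mod 139); 31·9 ≡ 1, so inverse 9.
N/191 = 330373949; 330373949 ≡ 103 (mod 191); 103·102 ≡ 1, so inverse 102.
N/97 = 650530147; 650530147 ≡ 35 (mod 97); 35·61 ≡ 1, so inverse 61.
x ≡ 159·275552071·72 + 30·589732937·49 + 60·453967081·9 + 189·330373949·102 + 50·650530147·61 = 12619635687110.
12619635687110 mod 63101424259 = 62452259569.

62452259569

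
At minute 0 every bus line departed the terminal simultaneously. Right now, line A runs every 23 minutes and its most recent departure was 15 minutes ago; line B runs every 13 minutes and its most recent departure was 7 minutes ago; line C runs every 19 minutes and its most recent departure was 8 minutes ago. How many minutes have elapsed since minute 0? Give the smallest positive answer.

2269

The moduli are pairwise coprime; N = 23·13·19 = 5681.
N/23 = 247; 247 ≡ 17 (mod 23); 17·19 ≡ 1, so inverse 19.
N/13 = 437; 437 ≡ 8 (mod 13); 8·5 ≡ 1, so inverse 5.
N/19 = 299; 299 ≡ 14 (mod 19); 14·15 ≡ 1, so inverse 15.
t ≡ 15·247·19 + 7·437·5 + 8·299·15 = 121570.
121570 mod 5681 = 2269.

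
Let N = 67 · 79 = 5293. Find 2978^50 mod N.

Mod 67: 2978 ≡ 30; 30^50 ≡ 29 (mod 67).
Mod 79: 2978 ≡ 55; 55^50 ≡ 23 (mod 79).
Combine by CRT: x ≡ 29 (mod 67), x ≡ 23 (mod 79) ⇒ x ≡ 2709 (mod 5293).

2709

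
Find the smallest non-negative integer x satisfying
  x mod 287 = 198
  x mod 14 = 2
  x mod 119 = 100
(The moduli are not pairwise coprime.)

Combine the congruences pairwise.
gcd(287, 14) = 7 and 7 | (2 − 198), so the pair is consistent; merging gives x ≡ 198 (mod 574), where 574 = lcm(287, 14).
gcd(574, 119) = 7 and 7 | (100 − 198), so the pair is consistent; merging gives x ≡ 9382 (mod 9758), where 9758 = lcm(574, 119).
The solution is unique modulo lcm(287, 14, 119) = 9758.

9382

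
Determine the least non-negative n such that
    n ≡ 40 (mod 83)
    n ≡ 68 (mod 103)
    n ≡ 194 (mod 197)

733428

The moduli are pairwise coprime; M = 83·103·197 = 1684153.
M/83 = 20291; 20291 ≡ 39 (mod 83); 39·66 ≡ 1, so inverse 66.
M/103 = 16351; 16351 ≡ 77 (mod 103); 77·99 ≡ 1, so inverse 99.
M/197 = 8549; 8549 ≡ 78 (mod 197); 78·48 ≡ 1, so inverse 48.
n ≡ 40·20291·66 + 68·16351·99 + 194·8549·48 = 243251460.
243251460 mod 1684153 = 733428.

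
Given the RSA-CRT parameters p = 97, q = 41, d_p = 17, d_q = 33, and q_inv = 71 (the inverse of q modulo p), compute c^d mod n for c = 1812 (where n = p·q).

1989

m₁ = c^(d_p) mod p: c ≡ 66 (mod 97), and 66^17 mod 97 = 49.
m₂ = c^(d_q) mod q: c ≡ 8 (mod 41), and 8^33 mod 41 = 21.
h = q_inv·(m₁ − m₂) mod p = 71·(49 − 21) mod 97 = 48.
m = m₂ + h·q = 21 + 48·41 = 1989.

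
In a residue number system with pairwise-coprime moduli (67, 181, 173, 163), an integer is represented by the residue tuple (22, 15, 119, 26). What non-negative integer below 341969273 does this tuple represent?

Combine the congruences pairwise.
From x ≡ 22 (mod 67) write x = 22 + 67t. Substituting into x ≡ 15 (mod 181) gives 67t ≡ 174 (mod 181), and since 67⁻¹ ≡ 154 (mod 181), t ≡ 8. Hence x ≡ 22 + 67·8 = 558 (mod 12127).
From x ≡ 558 (mod 12127) write x = 558 + 12127t. Substituting into x ≡ 119 (mod 173) gives 12127t ≡ 80 (mod 173), and since 17⁻¹ ≡ 112 (mod 173), t ≡ 137. Hence x ≡ 558 + 12127·137 = 1661957 (mod 2097971).
From x ≡ 1661957 (mod 2097971) write x = 1661957 + 2097971t. Substituting into x ≡ 26 (mod 163) gives 2097971t ≡ 17 (mod 163), and since 161⁻¹ ≡ 81 (mod 163), t ≡ 73. Hence x ≡ 1661957 + 2097971·73 = 154813840 (mod 341969273).

154813840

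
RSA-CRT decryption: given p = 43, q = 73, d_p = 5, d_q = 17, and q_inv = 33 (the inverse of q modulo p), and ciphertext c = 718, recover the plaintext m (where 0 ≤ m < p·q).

2549

m₁ = c^(d_p) mod p: c ≡ 30 (mod 43), and 30^5 mod 43 = 12.
m₂ = c^(d_q) mod q: c ≡ 61 (mod 73), and 61^17 mod 73 = 67.
h = q_inv·(m₁ − m₂) mod p = 33·(12 − 67) mod 43 = 34.
m = m₂ + h·q = 67 + 34·73 = 2549.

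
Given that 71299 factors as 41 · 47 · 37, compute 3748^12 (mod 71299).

53651

Mod 41: 3748 ≡ 17; 17^12 ≡ 23 (mod 41).
Mod 47: 3748 ≡ 35; 35^12 ≡ 24 (mod 47).
Mod 37: 3748 ≡ 11; 11^12 ≡ 1 (mod 37).
Combine by CRT: x ≡ 23 (mod 41), x ≡ 24 (mod 47), x ≡ 1 (mod 37) ⇒ x ≡ 53651 (mod 71299).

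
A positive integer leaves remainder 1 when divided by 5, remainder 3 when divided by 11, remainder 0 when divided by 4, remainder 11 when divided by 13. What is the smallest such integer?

The moduli are pairwise coprime; M = 5·11·4·13 = 2860.
M/5 = 572; 572 ≡ 2 (mod 5); 2·3 ≡ 1, so inverse 3.
M/11 = 260; 260 ≡ 7 (mod 11); 7·8 ≡ 1, so inverse 8.
M/4 = 715; 715 ≡ 3 (mod 4); 3·3 ≡ 1, so inverse 3.
M/13 = 220; 220 ≡ 12 (mod 13); 12·12 ≡ 1, so inverse 12.
n ≡ 1·572·3 + 3·260·8 + 0·715·3 + 11·220·12 = 36996.
36996 mod 2860 = 2676.

2676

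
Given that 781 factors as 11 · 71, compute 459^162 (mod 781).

746

Mod 11: 459 ≡ 8; by Fermat, exponent reduces to 162 mod 10 = 2; 8^2 ≡ 9 (mod 11).
Mod 71: 459 ≡ 33; by Fermat, exponent reduces to 162 mod 70 = 22; 33^22 ≡ 36 (mod 71).
Combine by CRT: x ≡ 9 (mod 11), x ≡ 36 (mod 71) ⇒ x ≡ 746 (mod 781).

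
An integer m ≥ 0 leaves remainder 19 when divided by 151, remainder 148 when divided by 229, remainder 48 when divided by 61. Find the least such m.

285711

Combine the congruences pairwise.
From m ≡ 19 (mod 151) write m = 19 + 151t. Substituting into m ≡ 148 (mod 229) gives 151t ≡ 129 (mod 229), and since 151⁻¹ ≡ 91 (mod 229), t ≡ 60. Hence m ≡ 19 + 151·60 = 9079 (mod 34579).
From m ≡ 9079 (mod 34579) write m = 9079 + 34579t. Substituting into m ≡ 48 (mod 61) gives 34579t ≡ 58 (mod 61), and since 53⁻¹ ≡ 38 (mod 61), t ≡ 8. Hence m ≡ 9079 + 34579·8 = 285711 (mod 2109319).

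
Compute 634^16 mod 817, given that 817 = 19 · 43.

Mod 19: 634 ≡ 7; 7^16 ≡ 7 (mod 19).
Mod 43: 634 ≡ 32; 32^16 ≡ 35 (mod 43).
Combine by CRT: x ≡ 7 (mod 19), x ≡ 35 (mod 43) ⇒ x ≡ 121 (mod 817).

121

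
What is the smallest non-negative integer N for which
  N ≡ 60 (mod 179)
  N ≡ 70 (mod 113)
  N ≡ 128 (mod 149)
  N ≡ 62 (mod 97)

The moduli are pairwise coprime; M = 179·113·149·97 = 292340831.
M/179 = 1633189; 1633189 ≡ 172 (mod 179); 172·51 ≡ 1, so inverse 51.
M/113 = 2587087; 2587087 ≡ 65 (mod 113); 65·40 ≡ 1, so inverse 40.
M/149 = 1962019; 1962019 ≡ 136 (mod 149); 136·126 ≡ 1, so inverse 126.
M/97 = 3013823; 3013823 ≡ 33 (mod 97); 33·50 ≡ 1, so inverse 50.
N ≡ 60·1633189·51 + 70·2587087·40 + 128·1962019·126 + 62·3013823·50 = 53227695672.
53227695672 mod 292340831 = 21664430.

21664430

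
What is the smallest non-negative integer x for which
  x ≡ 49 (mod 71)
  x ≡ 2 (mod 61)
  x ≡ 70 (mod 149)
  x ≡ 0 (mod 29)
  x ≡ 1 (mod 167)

1316133013

From x ≡ 49 (mod 71) write x = 49 + 71t. Substituting into x ≡ 2 (mod 61) gives 71t ≡ 14 (mod 61), and since 10⁻¹ ≡ 55 (mod 61), t ≡ 38. Hence x ≡ 49 + 71·38 = 2747 (mod 4331).
From x ≡ 2747 (mod 4331) write x = 2747 + 4331t. Substituting into x ≡ 70 (mod 149) gives 4331t ≡ 5 (mod 149), and since 10⁻¹ ≡ 15 (mod 149), t ≡ 75. Hence x ≡ 2747 + 4331·75 = 327572 (mod 645319).
From x ≡ 327572 (mod 645319) write x = 327572 + 645319t. Substituting into x ≡ 0 (mod 29) gives 645319t ≡ 12 (mod 29), and since 11⁻¹ ≡ 8 (mod 29), t ≡ 9. Hence x ≡ 327572 + 645319·9 = 6135443 (mod 18714251).
From x ≡ 6135443 (mod 18714251) write x = 6135443 + 18714251t. Substituting into x ≡ 1 (mod 167) gives 18714251t ≡ 138 (mod 167), and since 64⁻¹ ≡ 107 (mod 167), t ≡ 70. Hence x ≡ 6135443 + 18714251·70 = 1316133013 (mod 3125279917).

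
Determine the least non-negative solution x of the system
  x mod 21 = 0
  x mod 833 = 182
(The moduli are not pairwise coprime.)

1848

gcd(21, 833) = 7 and 7 | (182 − 0), so the pair is consistent; merging gives x ≡ 1848 (mod 2499), where 2499 = lcm(21, 833).
The solution is unique modulo lcm(21, 833) = 2499.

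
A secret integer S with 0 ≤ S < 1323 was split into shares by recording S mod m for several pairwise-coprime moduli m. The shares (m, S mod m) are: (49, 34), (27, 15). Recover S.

1014

Combine the congruences pairwise.
From S ≡ 34 (mod 49) write S = 34 + 49t. Substituting into S ≡ 15 (mod 27) gives 49t ≡ 8 (mod 27), and since 22⁻¹ ≡ 16 (mod 27), t ≡ 20. Hence S ≡ 34 + 49·20 = 1014 (mod 1323).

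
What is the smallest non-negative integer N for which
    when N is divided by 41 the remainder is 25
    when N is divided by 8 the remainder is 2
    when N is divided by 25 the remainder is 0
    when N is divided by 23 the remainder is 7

58450

The moduli are pairwise coprime; M = 41·8·25·23 = 188600.
M/41 = 4600; 4600 ≡ 8 (mod 41); 8·36 ≡ 1, so inverse 36.
M/8 = 23575; 23575 ≡ 7 (mod 8); 7·7 ≡ 1, so inverse 7.
M/25 = 7544; 7544 ≡ 19 (mod 25); 19·4 ≡ 1, so inverse 4.
M/23 = 8200; 8200 ≡ 12 (mod 23); 12·2 ≡ 1, so inverse 2.
N ≡ 25·4600·36 + 2·23575·7 + 0·7544·4 + 7·8200·2 = 4584850.
4584850 mod 188600 = 58450.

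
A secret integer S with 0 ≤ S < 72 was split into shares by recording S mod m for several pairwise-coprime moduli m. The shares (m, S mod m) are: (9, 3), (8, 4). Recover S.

12

From S ≡ 3 (mod 9) write S = 3 + 9t. Substituting into S ≡ 4 (mod 8) gives 9t ≡ 1 (mod 8), and since 1⁻¹ ≡ 1 (mod 8), t ≡ 1. Hence S ≡ 3 + 9·1 = 12 (mod 72).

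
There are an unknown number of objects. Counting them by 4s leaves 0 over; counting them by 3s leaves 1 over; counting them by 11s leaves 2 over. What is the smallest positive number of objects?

112

From N ≡ 0 (mod 4) write N = 0 + 4t. Substituting into N ≡ 1 (mod 3) gives 4t ≡ 1 (mod 3), and since 1⁻¹ ≡ 1 (mod 3), t ≡ 1. Hence N ≡ 0 + 4·1 = 4 (mod 12).
From N ≡ 4 (mod 12) write N = 4 + 12t. Substituting into N ≡ 2 (mod 11) gives 12t ≡ 9 (mod 11), and since 1⁻¹ ≡ 1 (mod 11), t ≡ 9. Hence N ≡ 4 + 12·9 = 112 (mod 132).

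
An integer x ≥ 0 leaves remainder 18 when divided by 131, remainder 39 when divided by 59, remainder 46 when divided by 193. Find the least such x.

709514

The moduli are pairwise coprime; N = 131·59·193 = 1491697.
N/131 = 11387; 11387 ≡ 121 (mod 131); 121·13 ≡ 1, so inverse 13.
N/59 = 25283; 25283 ≡ 31 (mod 59); 31·40 ≡ 1, so inverse 40.
N/193 = 7729; 7729 ≡ 9 (mod 193); 9·43 ≡ 1, so inverse 43.
x ≡ 18·11387·13 + 39·25283·40 + 46·7729·43 = 57394000.
57394000 mod 1491697 = 709514.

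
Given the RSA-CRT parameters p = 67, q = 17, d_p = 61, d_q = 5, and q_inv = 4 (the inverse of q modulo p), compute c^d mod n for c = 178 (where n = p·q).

m₁ = c^(d_p) mod p: c ≡ 44 (mod 67), and 44^61 mod 67 = 28.
m₂ = c^(d_q) mod q: c ≡ 8 (mod 17), and 8^5 mod 17 = 9.
h = q_inv·(m₁ − m₂) mod p = 4·(28 − 9) mod 67 = 9.
m = m₂ + h·q = 9 + 9·17 = 162.

162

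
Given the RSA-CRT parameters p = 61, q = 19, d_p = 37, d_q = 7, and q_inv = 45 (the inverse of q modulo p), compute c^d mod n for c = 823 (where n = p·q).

1149

m₁ = c^(d_p) mod p: c ≡ 30 (mod 61), and 30^37 mod 61 = 51.
m₂ = c^(d_q) mod q: c ≡ 6 (mod 19), and 6^7 mod 19 = 9.
h = q_inv·(m₁ − m₂) mod p = 45·(51 − 9) mod 61 = 60.
m = m₂ + h·q = 9 + 60·19 = 1149.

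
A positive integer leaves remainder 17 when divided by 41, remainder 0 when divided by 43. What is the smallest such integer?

1247

From m ≡ 17 (mod 41) write m = 17 + 41t. Substituting into m ≡ 0 (mod 43) gives 41t ≡ 26 (mod 43), and since 41⁻¹ ≡ 21 (mod 43), t ≡ 30. Hence m ≡ 17 + 41·30 = 1247 (mod 1763).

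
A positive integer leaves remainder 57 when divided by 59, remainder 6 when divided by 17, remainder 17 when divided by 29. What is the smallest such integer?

13096

From n ≡ 57 (mod 59) write n = 57 + 59t. Substituting into n ≡ 6 (mod 17) gives 59t ≡ 0 (mod 17), and since 8⁻¹ ≡ 15 (mod 17), t ≡ 0. Hence n ≡ 57 + 59·0 = 57 (mod 1003).
From n ≡ 57 (mod 1003) write n = 57 + 1003t. Substituting into n ≡ 17 (mod 29) gives 1003t ≡ 18 (mod 29), and since 17⁻¹ ≡ 12 (mod 29), t ≡ 13. Hence n ≡ 57 + 1003·13 = 13096 (mod 29087).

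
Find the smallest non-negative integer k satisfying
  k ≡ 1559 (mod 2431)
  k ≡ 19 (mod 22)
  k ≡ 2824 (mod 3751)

gcd(2431, 22) = 11 and 11 | (19 − 1559), so the pair is consistent; merging gives k ≡ 1559 (mod 4862), where 4862 = lcm(2431, 22).
gcd(4862, 3751) = 11 and 11 | (2824 − 1559), so the pair is consistent; merging gives k ≡ 1484469 (mod 1657942), where 1657942 = lcm(4862, 3751).
The solution is unique modulo lcm(2431, 22, 3751) = 1657942.

1484469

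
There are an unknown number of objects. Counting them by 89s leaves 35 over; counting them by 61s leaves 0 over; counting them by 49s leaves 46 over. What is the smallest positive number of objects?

From N ≡ 35 (mod 89) write N = 35 + 89t. Substituting into N ≡ 0 (mod 61) gives 89t ≡ 26 (mod 61), and since 28⁻¹ ≡ 24 (mod 61), t ≡ 14. Hence N ≡ 35 + 89·14 = 1281 (mod 5429).
From N ≡ 1281 (mod 5429) write N = 1281 + 5429t. Substituting into N ≡ 46 (mod 49) gives 5429t ≡ 39 (mod 49), and since 39⁻¹ ≡ 44 (mod 49), t ≡ 1. Hence N ≡ 1281 + 5429·1 = 6710 (mod 266021).

6710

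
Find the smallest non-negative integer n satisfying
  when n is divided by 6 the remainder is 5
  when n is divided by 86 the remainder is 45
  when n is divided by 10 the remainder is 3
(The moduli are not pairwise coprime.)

1163

gcd(6, 86) = 2 and 2 | (45 − 5), so the pair is consistent; merging gives n ≡ 131 (mod 258), where 258 = lcm(6, 86).
gcd(258, 10) = 2 and 2 | (3 − 131), so the pair is consistent; merging gives n ≡ 1163 (mod 1290), where 1290 = lcm(258, 10).
The solution is unique modulo lcm(6, 86, 10) = 1290.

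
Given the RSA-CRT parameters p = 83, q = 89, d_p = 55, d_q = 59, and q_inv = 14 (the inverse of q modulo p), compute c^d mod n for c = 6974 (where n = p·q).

m₁ = c^(d_p) mod p: c ≡ 2 (mod 83), and 2^55 mod 83 = 50.
m₂ = c^(d_q) mod q: c ≡ 32 (mod 89), and 32^59 mod 89 = 67.
h = q_inv·(m₁ − m₂) mod p = 14·(50 − 67) mod 83 = 11.
m = m₂ + h·q = 67 + 11·89 = 1046.

1046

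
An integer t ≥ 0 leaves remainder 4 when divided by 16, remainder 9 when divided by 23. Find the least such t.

From t ≡ 4 (mod 16) write t = 4 + 16s. Substituting into t ≡ 9 (mod 23) gives 16s ≡ 5 (mod 23), and since 16⁻¹ ≡ 13 (mod 23), s ≡ 19. Hence t ≡ 4 + 16·19 = 308 (mod 368).

308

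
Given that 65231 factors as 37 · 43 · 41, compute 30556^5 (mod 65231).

Mod 37: 30556 ≡ 31; 31^5 ≡ 31 (mod 37).
Mod 43: 30556 ≡ 26; 26^5 ≡ 3 (mod 43).
Mod 41: 30556 ≡ 11; 11^5 ≡ 3 (mod 41).
Combine by CRT: x ≡ 31 (mod 37), x ≡ 3 (mod 43), x ≡ 3 (mod 41) ⇒ x ≡ 56419 (mod 65231).

56419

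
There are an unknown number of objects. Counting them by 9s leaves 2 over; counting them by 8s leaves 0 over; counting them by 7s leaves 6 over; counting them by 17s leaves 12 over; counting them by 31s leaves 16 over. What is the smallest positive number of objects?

From N ≡ 2 (mod 9) write N = 2 + 9t. Substituting into N ≡ 0 (mod 8) gives 9t ≡ 6 (mod 8), and since 1⁻¹ ≡ 1 (mod 8), t ≡ 6. Hence N ≡ 2 + 9·6 = 56 (mod 72).
From N ≡ 56 (mod 72) write N = 56 + 72t. Substituting into N ≡ 6 (mod 7) gives 72t ≡ 6 (mod 7), and since 2⁻¹ ≡ 4 (mod 7), t ≡ 3. Hence N ≡ 56 + 72·3 = 272 (mod 504).
From N ≡ 272 (mod 504) write N = 272 + 504t. Substituting into N ≡ 12 (mod 17) gives 504t ≡ 12 (mod 17), and since 11⁻¹ ≡ 14 (mod 17), t ≡ 15. Hence N ≡ 272 + 504·15 = 7832 (mod 8568).
From N ≡ 7832 (mod 8568) write N = 7832 + 8568t. Substituting into N ≡ 16 (mod 31) gives 8568t ≡ 27 (mod 31), and since 12⁻¹ ≡ 13 (mod 31), t ≡ 10. Hence N ≡ 7832 + 8568·10 = 93512 (mod 265608).

93512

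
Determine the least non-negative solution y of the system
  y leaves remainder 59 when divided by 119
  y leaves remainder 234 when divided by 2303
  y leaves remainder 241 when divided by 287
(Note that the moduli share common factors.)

Combine the congruences pairwise.
gcd(119, 2303) = 7 and 7 | (234 − 59), so the pair is consistent; merging gives y ≡ 23264 (mod 39151), where 39151 = lcm(119, 2303).
gcd(39151, 287) = 7 and 7 | (241 − 23264), so the pair is consistent; merging gives y ≡ 1041190 (mod 1605191), where 1605191 = lcm(39151, 287).
The solution is unique modulo lcm(119, 2303, 287) = 1605191.

1041190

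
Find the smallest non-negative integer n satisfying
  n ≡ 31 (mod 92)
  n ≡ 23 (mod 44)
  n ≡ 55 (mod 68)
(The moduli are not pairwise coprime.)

7943

gcd(92, 44) = 4 and 4 | (23 − 31), so the pair is consistent; merging gives n ≡ 859 (mod 1012), where 1012 = lcm(92, 44).
gcd(1012, 68) = 4 and 4 | (55 − 859), so the pair is consistent; merging gives n ≡ 7943 (mod 17204), where 17204 = lcm(1012, 68).
The solution is unique modulo lcm(92, 44, 68) = 17204.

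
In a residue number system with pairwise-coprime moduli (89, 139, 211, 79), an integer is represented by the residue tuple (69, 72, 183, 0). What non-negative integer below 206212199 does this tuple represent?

76645089

The moduli are pairwise coprime; N = 89·139·211·79 = 206212199.
N/89 = 2316991; 2316991 ≡ 54 (mod 89); 54·61 ≡ 1, so inverse 61.
N/139 = 1483541; 1483541 ≡ 133 (mod 139); 133·23 ≡ 1, so inverse 23.
N/211 = 977309; 977309 ≡ 168 (mod 211); 168·157 ≡ 1, so inverse 157.
N/79 = 2610281; 2610281 ≡ 42 (mod 79); 42·32 ≡ 1, so inverse 32.
x ≡ 69·2316991·61 + 72·1483541·23 + 183·977309·157 + 0·2610281·32 = 40288023894.
40288023894 mod 206212199 = 76645089.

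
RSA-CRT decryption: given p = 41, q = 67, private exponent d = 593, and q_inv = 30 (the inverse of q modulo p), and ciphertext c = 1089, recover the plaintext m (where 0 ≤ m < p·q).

2081

d_p = d mod (p−1) = 593 mod 40 = 33; d_q = d mod (q−1) = 65.
m₁ = c^(d_p) mod p: c ≡ 23 (mod 41), and 23^33 mod 41 = 31.
m₂ = c^(d_q) mod q: c ≡ 17 (mod 67), and 17^65 mod 67 = 4.
h = q_inv·(m₁ − m₂) mod p = 30·(31 − 4) mod 41 = 31.
m = m₂ + h·q = 4 + 31·67 = 2081.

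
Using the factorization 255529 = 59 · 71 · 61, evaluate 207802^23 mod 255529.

Mod 59: 207802 ≡ 4; 4^23 ≡ 26 (mod 59).
Mod 71: 207802 ≡ 56; 56^23 ≡ 62 (mod 71).
Mod 61: 207802 ≡ 36; 36^23 ≡ 5 (mod 61).
Combine by CRT: x ≡ 26 (mod 59), x ≡ 62 (mod 71), x ≡ 5 (mod 61) ⇒ x ≡ 171598 (mod 255529).

171598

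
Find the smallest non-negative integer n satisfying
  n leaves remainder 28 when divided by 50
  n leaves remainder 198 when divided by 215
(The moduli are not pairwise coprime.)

628

gcd(50, 215) = 5 and 5 | (198 − 28), so the pair is consistent; merging gives n ≡ 628 (mod 2150), where 2150 = lcm(50, 215).
The solution is unique modulo lcm(50, 215) = 2150.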